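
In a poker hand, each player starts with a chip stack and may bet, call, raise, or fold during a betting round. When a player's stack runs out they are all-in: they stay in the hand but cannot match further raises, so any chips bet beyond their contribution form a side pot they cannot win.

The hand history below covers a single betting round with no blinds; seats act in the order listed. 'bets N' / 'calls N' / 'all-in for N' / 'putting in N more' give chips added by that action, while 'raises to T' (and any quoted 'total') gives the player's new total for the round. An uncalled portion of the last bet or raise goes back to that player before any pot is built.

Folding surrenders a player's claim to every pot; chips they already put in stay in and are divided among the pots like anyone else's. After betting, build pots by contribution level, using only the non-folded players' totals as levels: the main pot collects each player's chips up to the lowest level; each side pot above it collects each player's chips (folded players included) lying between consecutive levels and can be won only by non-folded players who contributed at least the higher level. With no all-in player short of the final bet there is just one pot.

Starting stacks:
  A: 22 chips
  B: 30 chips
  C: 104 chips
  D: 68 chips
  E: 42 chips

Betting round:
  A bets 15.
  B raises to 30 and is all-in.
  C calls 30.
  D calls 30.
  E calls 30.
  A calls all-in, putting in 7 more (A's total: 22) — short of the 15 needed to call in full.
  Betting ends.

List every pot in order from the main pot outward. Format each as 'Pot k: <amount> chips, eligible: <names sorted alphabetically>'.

Pot 1: 110 chips, eligible: A, B, C, D, E
Pot 2: 32 chips, eligible: B, C, D, E

Derivation:
Contributions: A=22, B=30, C=30, D=30, E=30
Pot levels (distinct totals of non-folded players): 22, 30
Layer 1-22: 22 each from A, B, C, D, E = 22*5 = 110 chips; eligible A, B, C, D, E
Layer 23-30: 8 each from B, C, D, E = 8*4 = 32 chips; eligible B, C, D, E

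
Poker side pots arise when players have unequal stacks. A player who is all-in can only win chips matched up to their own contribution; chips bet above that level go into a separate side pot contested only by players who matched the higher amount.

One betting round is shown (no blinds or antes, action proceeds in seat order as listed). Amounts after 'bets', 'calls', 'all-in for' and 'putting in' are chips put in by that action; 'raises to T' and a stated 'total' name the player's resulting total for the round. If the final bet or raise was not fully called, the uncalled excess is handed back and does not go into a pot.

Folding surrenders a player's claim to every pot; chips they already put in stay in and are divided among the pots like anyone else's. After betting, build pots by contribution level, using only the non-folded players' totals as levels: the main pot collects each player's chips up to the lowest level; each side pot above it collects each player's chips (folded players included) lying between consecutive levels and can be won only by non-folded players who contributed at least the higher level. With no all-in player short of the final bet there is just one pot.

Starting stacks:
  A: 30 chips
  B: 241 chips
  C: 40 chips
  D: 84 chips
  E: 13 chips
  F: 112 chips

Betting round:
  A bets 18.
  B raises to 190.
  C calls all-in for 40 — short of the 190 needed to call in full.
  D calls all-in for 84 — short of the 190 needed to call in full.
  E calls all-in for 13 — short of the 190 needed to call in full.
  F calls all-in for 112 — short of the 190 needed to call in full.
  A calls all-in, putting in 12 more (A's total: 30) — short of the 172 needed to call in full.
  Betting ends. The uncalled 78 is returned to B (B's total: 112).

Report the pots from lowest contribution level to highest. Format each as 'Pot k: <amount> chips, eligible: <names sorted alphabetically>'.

Contributions (after 78 returned to B): A=30, B=112, C=40, D=84, E=13, F=112
Pot levels (distinct totals of non-folded players): 13, 30, 40, 84, 112
Layer 1-13: 13 each from A, B, C, D, E, F = 13*6 = 78 chips; eligible A, B, C, D, E, F
Layer 14-30: 17 each from A, B, C, D, F = 17*5 = 85 chips; eligible A, B, C, D, F
Layer 31-40: 10 each from B, C, D, F = 10*4 = 40 chips; eligible B, C, D, F
Layer 41-84: 44 each from B, D, F = 44*3 = 132 chips; eligible B, D, F
Layer 85-112: 28 each from B, F = 28*2 = 56 chips; eligible B, F

Pot 1: 78 chips, eligible: A, B, C, D, E, F
Pot 2: 85 chips, eligible: A, B, C, D, F
Pot 3: 40 chips, eligible: B, C, D, F
Pot 4: 132 chips, eligible: B, D, F
Pot 5: 56 chips, eligible: B, F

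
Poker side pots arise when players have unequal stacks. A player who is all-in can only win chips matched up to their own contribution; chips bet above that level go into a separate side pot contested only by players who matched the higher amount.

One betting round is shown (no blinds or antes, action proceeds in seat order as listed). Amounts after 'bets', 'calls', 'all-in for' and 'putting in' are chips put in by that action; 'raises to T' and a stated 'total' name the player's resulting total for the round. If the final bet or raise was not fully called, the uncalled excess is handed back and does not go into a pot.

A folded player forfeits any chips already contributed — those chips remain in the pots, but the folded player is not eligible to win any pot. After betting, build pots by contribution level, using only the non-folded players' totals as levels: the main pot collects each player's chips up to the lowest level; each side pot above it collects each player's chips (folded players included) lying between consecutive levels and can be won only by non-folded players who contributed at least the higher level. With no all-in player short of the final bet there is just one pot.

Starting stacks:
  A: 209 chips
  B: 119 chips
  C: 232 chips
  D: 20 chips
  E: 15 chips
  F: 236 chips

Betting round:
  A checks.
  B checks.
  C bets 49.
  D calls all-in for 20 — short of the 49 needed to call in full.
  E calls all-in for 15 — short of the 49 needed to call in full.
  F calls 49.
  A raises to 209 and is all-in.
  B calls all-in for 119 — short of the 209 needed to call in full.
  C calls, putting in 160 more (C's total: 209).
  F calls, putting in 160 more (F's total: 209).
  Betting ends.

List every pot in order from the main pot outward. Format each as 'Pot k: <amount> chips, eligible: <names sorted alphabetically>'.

Pot 1: 90 chips, eligible: A, B, C, D, E, F
Pot 2: 25 chips, eligible: A, B, C, D, F
Pot 3: 396 chips, eligible: A, B, C, F
Pot 4: 270 chips, eligible: A, C, F

Derivation:
Contributions: A=209, B=119, C=209, D=20, E=15, F=209
Pot levels (distinct totals of non-folded players): 15, 20, 119, 209
Layer 1-15: 15 each from A, B, C, D, E, F = 15*6 = 90 chips; eligible A, B, C, D, E, F
Layer 16-20: 5 each from A, B, C, D, F = 5*5 = 25 chips; eligible A, B, C, D, F
Layer 21-119: 99 each from A, B, C, F = 99*4 = 396 chips; eligible A, B, C, F
Layer 120-209: 90 each from A, C, F = 90*3 = 270 chips; eligible A, C, F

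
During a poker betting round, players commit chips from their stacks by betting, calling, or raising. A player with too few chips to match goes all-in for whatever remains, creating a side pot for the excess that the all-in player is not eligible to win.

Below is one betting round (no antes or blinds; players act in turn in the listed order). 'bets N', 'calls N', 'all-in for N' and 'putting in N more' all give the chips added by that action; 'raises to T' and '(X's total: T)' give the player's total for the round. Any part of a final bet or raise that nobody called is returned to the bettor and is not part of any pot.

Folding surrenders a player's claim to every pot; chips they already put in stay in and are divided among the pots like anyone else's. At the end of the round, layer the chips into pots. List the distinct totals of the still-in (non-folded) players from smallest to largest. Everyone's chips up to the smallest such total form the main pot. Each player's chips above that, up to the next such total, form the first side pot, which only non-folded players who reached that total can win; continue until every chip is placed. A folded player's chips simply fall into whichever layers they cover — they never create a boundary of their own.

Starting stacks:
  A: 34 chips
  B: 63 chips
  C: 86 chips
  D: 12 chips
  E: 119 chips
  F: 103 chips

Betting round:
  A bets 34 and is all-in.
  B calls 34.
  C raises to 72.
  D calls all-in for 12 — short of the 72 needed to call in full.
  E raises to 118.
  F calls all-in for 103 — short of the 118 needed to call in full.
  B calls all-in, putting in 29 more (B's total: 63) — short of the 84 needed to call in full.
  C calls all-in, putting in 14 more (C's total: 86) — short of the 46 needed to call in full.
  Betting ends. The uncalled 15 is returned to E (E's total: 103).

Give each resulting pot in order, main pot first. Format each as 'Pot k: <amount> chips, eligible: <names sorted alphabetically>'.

Pot 1: 72 chips, eligible: A, B, C, D, E, F
Pot 2: 110 chips, eligible: A, B, C, E, F
Pot 3: 116 chips, eligible: B, C, E, F
Pot 4: 69 chips, eligible: C, E, F
Pot 5: 34 chips, eligible: E, F

Derivation:
Contributions (after 15 returned to E): A=34, B=63, C=86, D=12, E=103, F=103
Pot levels (distinct totals of non-folded players): 12, 34, 63, 86, 103
Layer 1-12: 12 each from A, B, C, D, E, F = 12*6 = 72 chips; eligible A, B, C, D, E, F
Layer 13-34: 22 each from A, B, C, E, F = 22*5 = 110 chips; eligible A, B, C, E, F
Layer 35-63: 29 each from B, C, E, F = 29*4 = 116 chips; eligible B, C, E, F
Layer 64-86: 23 each from C, E, F = 23*3 = 69 chips; eligible C, E, F
Layer 87-103: 17 each from E, F = 17*2 = 34 chips; eligible E, F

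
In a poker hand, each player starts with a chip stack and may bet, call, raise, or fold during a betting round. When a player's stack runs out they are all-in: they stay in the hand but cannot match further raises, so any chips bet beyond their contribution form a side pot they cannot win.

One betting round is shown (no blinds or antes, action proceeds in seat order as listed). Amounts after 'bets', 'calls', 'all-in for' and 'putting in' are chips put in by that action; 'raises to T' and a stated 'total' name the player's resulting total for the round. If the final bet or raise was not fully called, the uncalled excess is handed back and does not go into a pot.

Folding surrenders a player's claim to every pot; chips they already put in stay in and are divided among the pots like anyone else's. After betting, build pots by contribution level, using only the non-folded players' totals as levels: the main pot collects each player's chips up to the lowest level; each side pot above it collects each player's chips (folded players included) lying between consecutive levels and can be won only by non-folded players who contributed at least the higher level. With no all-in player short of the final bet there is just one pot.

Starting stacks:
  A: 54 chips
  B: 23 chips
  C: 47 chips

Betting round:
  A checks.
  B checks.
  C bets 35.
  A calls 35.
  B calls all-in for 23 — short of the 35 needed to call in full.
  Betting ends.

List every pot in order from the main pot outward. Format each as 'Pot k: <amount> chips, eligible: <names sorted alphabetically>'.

Pot 1: 69 chips, eligible: A, B, C
Pot 2: 24 chips, eligible: A, C

Derivation:
Contributions: A=35, B=23, C=35
Pot levels (distinct totals of non-folded players): 23, 35
Layer 1-23: 23 each from A, B, C = 23*3 = 69 chips; eligible A, B, C
Layer 24-35: 12 each from A, C = 12*2 = 24 chips; eligible A, C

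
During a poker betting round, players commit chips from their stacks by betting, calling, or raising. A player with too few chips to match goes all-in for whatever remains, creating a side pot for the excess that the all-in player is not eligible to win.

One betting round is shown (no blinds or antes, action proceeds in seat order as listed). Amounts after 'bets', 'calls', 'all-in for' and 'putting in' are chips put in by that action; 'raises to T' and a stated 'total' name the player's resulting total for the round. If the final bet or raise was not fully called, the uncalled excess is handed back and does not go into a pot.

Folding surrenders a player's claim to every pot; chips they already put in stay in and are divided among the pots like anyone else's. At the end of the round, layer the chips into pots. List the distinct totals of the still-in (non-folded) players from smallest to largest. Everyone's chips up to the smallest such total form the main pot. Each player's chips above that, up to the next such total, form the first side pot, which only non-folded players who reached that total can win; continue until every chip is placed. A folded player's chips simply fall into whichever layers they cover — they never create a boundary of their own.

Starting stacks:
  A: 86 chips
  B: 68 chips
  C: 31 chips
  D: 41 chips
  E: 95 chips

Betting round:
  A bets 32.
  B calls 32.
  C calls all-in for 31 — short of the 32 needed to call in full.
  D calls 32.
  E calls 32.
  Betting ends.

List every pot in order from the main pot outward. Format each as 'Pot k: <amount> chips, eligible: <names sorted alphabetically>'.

Pot 1: 155 chips, eligible: A, B, C, D, E
Pot 2: 4 chips, eligible: A, B, D, E

Derivation:
Contributions: A=32, B=32, C=31, D=32, E=32
Pot levels (distinct totals of non-folded players): 31, 32
Layer 1-31: 31 each from A, B, C, D, E = 31*5 = 155 chips; eligible A, B, C, D, E
Layer 32-32: 1 each from A, B, D, E = 1*4 = 4 chips; eligible A, B, D, E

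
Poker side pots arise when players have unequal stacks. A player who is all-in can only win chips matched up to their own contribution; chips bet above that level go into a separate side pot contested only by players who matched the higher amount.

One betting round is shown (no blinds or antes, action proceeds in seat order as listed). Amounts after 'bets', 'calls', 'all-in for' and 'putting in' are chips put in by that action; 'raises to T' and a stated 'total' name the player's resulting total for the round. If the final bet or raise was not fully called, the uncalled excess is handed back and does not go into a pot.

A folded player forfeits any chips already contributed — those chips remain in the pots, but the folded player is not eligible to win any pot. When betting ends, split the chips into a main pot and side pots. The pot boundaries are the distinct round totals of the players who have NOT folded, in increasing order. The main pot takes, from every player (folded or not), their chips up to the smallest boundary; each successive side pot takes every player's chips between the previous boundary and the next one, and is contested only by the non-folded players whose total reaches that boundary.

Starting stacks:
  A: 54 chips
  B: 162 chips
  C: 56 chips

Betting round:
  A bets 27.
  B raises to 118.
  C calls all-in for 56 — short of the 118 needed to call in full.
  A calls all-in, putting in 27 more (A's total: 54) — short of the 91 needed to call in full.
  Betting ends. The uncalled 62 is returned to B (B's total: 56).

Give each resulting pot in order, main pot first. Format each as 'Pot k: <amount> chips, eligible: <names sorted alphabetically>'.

Pot 1: 162 chips, eligible: A, B, C
Pot 2: 4 chips, eligible: B, C

Derivation:
Contributions (after 62 returned to B): A=54, B=56, C=56
Pot levels (distinct totals of non-folded players): 54, 56
Layer 1-54: 54 each from A, B, C = 54*3 = 162 chips; eligible A, B, C
Layer 55-56: 2 each from B, C = 2*2 = 4 chips; eligible B, C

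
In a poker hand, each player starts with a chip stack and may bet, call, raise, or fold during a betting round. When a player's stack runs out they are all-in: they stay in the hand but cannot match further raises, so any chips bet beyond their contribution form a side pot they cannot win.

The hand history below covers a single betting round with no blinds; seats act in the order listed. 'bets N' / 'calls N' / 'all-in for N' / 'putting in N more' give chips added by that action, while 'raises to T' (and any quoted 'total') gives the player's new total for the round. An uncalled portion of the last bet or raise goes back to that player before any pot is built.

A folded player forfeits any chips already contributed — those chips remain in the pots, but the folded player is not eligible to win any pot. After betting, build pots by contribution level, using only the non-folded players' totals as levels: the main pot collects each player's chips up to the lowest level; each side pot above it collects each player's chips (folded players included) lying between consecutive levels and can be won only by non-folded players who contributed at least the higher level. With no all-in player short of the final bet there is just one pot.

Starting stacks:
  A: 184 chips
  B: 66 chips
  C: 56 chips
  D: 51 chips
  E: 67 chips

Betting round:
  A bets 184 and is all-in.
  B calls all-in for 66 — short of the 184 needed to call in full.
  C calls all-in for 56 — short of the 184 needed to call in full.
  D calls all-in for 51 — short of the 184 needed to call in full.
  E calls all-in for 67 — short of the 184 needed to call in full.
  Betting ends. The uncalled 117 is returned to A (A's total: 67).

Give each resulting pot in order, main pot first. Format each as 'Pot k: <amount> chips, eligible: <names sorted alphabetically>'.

Contributions (after 117 returned to A): A=67, B=66, C=56, D=51, E=67
Pot levels (distinct totals of non-folded players): 51, 56, 66, 67
Layer 1-51: 51 each from A, B, C, D, E = 51*5 = 255 chips; eligible A, B, C, D, E
Layer 52-56: 5 each from A, B, C, E = 5*4 = 20 chips; eligible A, B, C, E
Layer 57-66: 10 each from A, B, E = 10*3 = 30 chips; eligible A, B, E
Layer 67-67: 1 each from A, E = 1*2 = 2 chips; eligible A, E

Pot 1: 255 chips, eligible: A, B, C, D, E
Pot 2: 20 chips, eligible: A, B, C, E
Pot 3: 30 chips, eligible: A, B, E
Pot 4: 2 chips, eligible: A, E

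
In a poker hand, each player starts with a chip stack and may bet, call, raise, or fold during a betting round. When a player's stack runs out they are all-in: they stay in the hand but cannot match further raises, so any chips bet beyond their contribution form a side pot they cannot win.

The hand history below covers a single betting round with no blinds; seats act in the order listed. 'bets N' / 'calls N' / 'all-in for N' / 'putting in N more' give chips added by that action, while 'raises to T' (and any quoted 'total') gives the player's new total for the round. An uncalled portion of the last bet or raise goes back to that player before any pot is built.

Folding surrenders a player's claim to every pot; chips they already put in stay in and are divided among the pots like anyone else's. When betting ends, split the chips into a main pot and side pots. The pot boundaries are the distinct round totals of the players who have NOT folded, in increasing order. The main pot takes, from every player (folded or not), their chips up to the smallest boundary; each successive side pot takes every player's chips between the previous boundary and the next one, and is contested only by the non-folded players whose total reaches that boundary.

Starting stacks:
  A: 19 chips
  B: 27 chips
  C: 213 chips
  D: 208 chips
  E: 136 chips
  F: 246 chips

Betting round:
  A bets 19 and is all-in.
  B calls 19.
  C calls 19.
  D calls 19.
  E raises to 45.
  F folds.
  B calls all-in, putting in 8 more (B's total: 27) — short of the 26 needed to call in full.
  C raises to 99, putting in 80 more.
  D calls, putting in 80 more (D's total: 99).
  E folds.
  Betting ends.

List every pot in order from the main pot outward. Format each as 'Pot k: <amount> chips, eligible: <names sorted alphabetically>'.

Pot 1: 95 chips, eligible: A, B, C, D
Pot 2: 32 chips, eligible: B, C, D
Pot 3: 162 chips, eligible: C, D

Derivation:
Contributions: A=19, B=27, C=99, D=99, E=45
Folded: E, F
Pot levels (distinct totals of non-folded players): 19, 27, 99
Layer 1-19: 19 each from A, B, C, D, E = 19*5 = 95 chips; eligible A, B, C, D
Layer 20-27: 8 each from B, C, D, E = 8*4 = 32 chips; eligible B, C, D
Layer 28-99: C 72 + D 72 + E 18 = 162 chips; eligible C, D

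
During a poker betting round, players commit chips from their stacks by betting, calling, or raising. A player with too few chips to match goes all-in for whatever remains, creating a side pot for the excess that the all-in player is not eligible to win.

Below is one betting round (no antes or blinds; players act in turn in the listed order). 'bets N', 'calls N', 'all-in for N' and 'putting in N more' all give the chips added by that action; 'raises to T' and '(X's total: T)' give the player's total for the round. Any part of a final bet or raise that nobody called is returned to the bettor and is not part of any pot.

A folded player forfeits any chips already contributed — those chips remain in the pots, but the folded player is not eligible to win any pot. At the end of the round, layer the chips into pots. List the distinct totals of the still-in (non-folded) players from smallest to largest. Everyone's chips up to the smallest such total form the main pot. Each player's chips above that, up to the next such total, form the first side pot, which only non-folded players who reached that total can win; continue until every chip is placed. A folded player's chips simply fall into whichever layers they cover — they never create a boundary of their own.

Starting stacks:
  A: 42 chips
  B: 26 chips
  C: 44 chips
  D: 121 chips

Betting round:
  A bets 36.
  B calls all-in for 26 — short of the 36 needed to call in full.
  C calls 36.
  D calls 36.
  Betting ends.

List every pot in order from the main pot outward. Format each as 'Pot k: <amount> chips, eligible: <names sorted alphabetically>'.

Contributions: A=36, B=26, C=36, D=36
Pot levels (distinct totals of non-folded players): 26, 36
Layer 1-26: 26 each from A, B, C, D = 26*4 = 104 chips; eligible A, B, C, D
Layer 27-36: 10 each from A, C, D = 10*3 = 30 chips; eligible A, C, D

Pot 1: 104 chips, eligible: A, B, C, D
Pot 2: 30 chips, eligible: A, C, D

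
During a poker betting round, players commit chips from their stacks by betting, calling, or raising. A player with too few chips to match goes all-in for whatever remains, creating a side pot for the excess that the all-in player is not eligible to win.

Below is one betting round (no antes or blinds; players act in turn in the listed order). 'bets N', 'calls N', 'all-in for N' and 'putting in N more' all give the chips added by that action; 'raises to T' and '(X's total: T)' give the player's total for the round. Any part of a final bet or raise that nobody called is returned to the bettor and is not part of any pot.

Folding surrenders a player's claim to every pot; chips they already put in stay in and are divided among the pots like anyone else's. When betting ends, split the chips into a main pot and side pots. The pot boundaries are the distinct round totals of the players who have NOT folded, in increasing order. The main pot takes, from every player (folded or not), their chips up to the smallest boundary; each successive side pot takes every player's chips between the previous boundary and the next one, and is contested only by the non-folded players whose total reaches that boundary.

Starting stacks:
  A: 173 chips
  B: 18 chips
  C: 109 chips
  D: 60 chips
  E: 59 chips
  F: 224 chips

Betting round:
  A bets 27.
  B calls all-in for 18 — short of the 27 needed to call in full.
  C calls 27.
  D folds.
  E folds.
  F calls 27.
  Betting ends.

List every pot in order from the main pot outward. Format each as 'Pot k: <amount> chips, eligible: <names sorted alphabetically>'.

Pot 1: 72 chips, eligible: A, B, C, F
Pot 2: 27 chips, eligible: A, C, F

Derivation:
Contributions: A=27, B=18, C=27, F=27
Folded: D, E
Pot levels (distinct totals of non-folded players): 18, 27
Layer 1-18: 18 each from A, B, C, F = 18*4 = 72 chips; eligible A, B, C, F
Layer 19-27: 9 each from A, C, F = 9*3 = 27 chips; eligible A, C, F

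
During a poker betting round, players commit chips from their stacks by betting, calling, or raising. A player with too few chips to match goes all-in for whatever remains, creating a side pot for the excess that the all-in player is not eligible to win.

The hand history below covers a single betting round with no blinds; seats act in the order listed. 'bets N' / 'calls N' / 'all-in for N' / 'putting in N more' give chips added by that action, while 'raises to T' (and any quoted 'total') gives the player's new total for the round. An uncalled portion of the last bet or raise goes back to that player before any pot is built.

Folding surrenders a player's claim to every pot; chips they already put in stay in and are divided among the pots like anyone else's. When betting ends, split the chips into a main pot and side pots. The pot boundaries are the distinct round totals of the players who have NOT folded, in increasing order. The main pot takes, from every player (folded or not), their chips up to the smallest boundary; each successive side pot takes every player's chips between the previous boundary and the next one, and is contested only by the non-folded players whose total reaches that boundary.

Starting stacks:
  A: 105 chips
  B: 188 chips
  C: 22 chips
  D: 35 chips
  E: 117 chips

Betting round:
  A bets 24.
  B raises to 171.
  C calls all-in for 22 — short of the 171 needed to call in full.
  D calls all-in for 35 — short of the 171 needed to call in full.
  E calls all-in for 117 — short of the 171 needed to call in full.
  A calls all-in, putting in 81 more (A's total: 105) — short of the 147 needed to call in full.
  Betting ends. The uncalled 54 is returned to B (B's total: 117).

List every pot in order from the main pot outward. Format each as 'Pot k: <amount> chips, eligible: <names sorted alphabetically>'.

Contributions (after 54 returned to B): A=105, B=117, C=22, D=35, E=117
Pot levels (distinct totals of non-folded players): 22, 35, 105, 117
Layer 1-22: 22 each from A, B, C, D, E = 22*5 = 110 chips; eligible A, B, C, D, E
Layer 23-35: 13 each from A, B, D, E = 13*4 = 52 chips; eligible A, B, D, E
Layer 36-105: 70 each from A, B, E = 70*3 = 210 chips; eligible A, B, E
Layer 106-117: 12 each from B, E = 12*2 = 24 chips; eligible B, E

Pot 1: 110 chips, eligible: A, B, C, D, E
Pot 2: 52 chips, eligible: A, B, D, E
Pot 3: 210 chips, eligible: A, B, E
Pot 4: 24 chips, eligible: B, E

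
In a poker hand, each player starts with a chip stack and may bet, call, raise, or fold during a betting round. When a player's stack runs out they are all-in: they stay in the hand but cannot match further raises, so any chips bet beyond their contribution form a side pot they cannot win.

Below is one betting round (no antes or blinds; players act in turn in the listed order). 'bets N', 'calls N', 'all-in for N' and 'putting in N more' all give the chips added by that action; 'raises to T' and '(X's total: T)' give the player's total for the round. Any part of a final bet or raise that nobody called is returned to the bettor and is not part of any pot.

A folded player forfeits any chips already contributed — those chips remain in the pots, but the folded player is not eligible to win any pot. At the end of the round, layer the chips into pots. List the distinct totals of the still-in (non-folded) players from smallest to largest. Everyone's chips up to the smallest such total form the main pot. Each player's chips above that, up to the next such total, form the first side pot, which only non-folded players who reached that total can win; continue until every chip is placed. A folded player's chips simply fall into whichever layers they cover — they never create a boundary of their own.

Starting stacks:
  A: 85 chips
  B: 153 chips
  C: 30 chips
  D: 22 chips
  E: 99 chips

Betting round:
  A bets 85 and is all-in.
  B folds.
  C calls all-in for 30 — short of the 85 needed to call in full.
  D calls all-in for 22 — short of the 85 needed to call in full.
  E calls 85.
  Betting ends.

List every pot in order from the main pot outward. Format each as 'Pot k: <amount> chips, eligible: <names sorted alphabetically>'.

Pot 1: 88 chips, eligible: A, C, D, E
Pot 2: 24 chips, eligible: A, C, E
Pot 3: 110 chips, eligible: A, E

Derivation:
Contributions: A=85, C=30, D=22, E=85
Folded: B
Pot levels (distinct totals of non-folded players): 22, 30, 85
Layer 1-22: 22 each from A, C, D, E = 22*4 = 88 chips; eligible A, C, D, E
Layer 23-30: 8 each from A, C, E = 8*3 = 24 chips; eligible A, C, E
Layer 31-85: 55 each from A, E = 55*2 = 110 chips; eligible A, E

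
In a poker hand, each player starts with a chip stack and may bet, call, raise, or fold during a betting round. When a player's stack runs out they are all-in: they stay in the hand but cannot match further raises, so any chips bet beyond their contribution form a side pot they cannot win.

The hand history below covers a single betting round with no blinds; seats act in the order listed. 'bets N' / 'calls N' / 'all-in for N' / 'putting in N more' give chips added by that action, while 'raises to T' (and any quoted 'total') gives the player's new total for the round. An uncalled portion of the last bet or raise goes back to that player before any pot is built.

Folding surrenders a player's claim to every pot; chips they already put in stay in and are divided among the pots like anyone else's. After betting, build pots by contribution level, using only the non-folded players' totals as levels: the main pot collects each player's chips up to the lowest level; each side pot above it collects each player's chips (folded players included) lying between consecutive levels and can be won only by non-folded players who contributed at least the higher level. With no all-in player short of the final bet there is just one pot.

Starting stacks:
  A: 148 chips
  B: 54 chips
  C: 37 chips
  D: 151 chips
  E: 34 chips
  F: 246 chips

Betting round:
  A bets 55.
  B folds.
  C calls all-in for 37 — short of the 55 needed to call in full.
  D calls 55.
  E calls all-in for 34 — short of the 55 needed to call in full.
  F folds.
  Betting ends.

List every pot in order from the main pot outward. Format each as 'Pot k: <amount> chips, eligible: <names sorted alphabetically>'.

Pot 1: 136 chips, eligible: A, C, D, E
Pot 2: 9 chips, eligible: A, C, D
Pot 3: 36 chips, eligible: A, D

Derivation:
Contributions: A=55, C=37, D=55, E=34
Folded: B, F
Pot levels (distinct totals of non-folded players): 34, 37, 55
Layer 1-34: 34 each from A, C, D, E = 34*4 = 136 chips; eligible A, C, D, E
Layer 35-37: 3 each from A, C, D = 3*3 = 9 chips; eligible A, C, D
Layer 38-55: 18 each from A, D = 18*2 = 36 chips; eligible A, D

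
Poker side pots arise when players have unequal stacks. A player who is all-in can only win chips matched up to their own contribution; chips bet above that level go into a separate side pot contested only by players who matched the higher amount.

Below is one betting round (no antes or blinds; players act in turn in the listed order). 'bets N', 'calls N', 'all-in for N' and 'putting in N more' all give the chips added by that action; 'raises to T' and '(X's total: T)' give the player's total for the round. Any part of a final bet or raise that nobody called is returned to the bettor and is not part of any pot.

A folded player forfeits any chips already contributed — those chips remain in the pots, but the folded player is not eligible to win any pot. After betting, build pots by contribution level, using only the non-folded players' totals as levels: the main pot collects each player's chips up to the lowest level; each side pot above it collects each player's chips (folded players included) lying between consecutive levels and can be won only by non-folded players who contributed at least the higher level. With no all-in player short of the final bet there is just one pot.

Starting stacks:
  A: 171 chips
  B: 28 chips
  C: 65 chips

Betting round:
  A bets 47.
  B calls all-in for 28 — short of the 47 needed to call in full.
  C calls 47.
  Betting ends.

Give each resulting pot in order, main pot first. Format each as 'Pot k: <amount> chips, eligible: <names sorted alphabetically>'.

Contributions: A=47, B=28, C=47
Pot levels (distinct totals of non-folded players): 28, 47
Layer 1-28: 28 each from A, B, C = 28*3 = 84 chips; eligible A, B, C
Layer 29-47: 19 each from A, C = 19*2 = 38 chips; eligible A, C

Pot 1: 84 chips, eligible: A, B, C
Pot 2: 38 chips, eligible: A, C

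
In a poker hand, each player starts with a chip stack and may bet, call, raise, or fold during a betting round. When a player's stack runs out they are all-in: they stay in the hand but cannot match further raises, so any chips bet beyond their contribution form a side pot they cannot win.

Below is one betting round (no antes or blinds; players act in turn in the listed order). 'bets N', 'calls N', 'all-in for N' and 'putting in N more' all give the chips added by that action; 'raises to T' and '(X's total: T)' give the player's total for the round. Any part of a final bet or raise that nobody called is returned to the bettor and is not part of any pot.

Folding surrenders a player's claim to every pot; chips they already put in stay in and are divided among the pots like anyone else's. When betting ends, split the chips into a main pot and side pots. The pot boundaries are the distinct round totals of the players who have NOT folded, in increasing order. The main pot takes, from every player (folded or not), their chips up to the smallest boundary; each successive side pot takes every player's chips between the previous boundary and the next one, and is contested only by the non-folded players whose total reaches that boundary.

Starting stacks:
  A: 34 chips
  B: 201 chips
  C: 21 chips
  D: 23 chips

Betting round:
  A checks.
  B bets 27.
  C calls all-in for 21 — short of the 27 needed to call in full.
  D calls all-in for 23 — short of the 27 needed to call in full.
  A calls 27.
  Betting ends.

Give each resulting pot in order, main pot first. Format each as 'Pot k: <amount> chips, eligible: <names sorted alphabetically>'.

Contributions: A=27, B=27, C=21, D=23
Pot levels (distinct totals of non-folded players): 21, 23, 27
Layer 1-21: 21 each from A, B, C, D = 21*4 = 84 chips; eligible A, B, C, D
Layer 22-23: 2 each from A, B, D = 2*3 = 6 chips; eligible A, B, D
Layer 24-27: 4 each from A, B = 4*2 = 8 chips; eligible A, B

Pot 1: 84 chips, eligible: A, B, C, D
Pot 2: 6 chips, eligible: A, B, D
Pot 3: 8 chips, eligible: A, B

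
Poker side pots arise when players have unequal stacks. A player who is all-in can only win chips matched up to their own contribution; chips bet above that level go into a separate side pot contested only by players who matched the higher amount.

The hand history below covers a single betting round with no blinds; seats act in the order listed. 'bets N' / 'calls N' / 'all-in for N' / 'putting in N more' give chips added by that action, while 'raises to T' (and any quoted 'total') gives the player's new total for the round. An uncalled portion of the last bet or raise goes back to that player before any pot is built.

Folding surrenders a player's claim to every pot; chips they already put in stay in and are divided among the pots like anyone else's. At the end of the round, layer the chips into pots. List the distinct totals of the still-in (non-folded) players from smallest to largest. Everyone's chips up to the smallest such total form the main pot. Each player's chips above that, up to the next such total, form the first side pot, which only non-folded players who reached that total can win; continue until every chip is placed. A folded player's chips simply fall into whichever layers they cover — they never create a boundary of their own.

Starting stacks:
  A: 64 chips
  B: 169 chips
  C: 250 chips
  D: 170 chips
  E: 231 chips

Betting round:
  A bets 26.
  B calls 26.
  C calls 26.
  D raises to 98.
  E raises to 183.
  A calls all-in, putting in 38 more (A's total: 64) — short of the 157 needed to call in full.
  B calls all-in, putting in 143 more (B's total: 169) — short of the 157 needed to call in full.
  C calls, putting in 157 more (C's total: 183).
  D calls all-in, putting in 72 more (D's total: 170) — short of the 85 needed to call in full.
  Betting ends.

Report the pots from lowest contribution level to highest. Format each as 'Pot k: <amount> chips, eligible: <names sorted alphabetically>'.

Contributions: A=64, B=169, C=183, D=170, E=183
Pot levels (distinct totals of non-folded players): 64, 169, 170, 183
Layer 1-64: 64 each from A, B, C, D, E = 64*5 = 320 chips; eligible A, B, C, D, E
Layer 65-169: 105 each from B, C, D, E = 105*4 = 420 chips; eligible B, C, D, E
Layer 170-170: 1 each from C, D, E = 1*3 = 3 chips; eligible C, D, E
Layer 171-183: 13 each from C, E = 13*2 = 26 chips; eligible C, E

Pot 1: 320 chips, eligible: A, B, C, D, E
Pot 2: 420 chips, eligible: B, C, D, E
Pot 3: 3 chips, eligible: C, D, E
Pot 4: 26 chips, eligible: C, E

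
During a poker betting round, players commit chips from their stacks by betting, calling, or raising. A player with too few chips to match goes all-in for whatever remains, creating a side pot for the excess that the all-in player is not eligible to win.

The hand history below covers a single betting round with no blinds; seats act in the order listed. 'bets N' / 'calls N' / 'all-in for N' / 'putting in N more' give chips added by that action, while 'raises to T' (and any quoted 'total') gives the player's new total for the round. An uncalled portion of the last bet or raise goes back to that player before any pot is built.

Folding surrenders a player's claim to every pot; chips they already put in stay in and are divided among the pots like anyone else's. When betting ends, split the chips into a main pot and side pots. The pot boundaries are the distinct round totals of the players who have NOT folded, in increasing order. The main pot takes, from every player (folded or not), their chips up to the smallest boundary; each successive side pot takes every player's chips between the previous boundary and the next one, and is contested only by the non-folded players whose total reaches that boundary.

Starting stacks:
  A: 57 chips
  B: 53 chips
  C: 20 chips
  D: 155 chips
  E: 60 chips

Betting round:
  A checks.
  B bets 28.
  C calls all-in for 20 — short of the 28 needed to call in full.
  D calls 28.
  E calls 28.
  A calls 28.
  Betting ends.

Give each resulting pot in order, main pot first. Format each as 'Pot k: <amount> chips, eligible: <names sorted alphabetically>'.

Pot 1: 100 chips, eligible: A, B, C, D, E
Pot 2: 32 chips, eligible: A, B, D, E

Derivation:
Contributions: A=28, B=28, C=20, D=28, E=28
Pot levels (distinct totals of non-folded players): 20, 28
Layer 1-20: 20 each from A, B, C, D, E = 20*5 = 100 chips; eligible A, B, C, D, E
Layer 21-28: 8 each from A, B, D, E = 8*4 = 32 chips; eligible A, B, D, E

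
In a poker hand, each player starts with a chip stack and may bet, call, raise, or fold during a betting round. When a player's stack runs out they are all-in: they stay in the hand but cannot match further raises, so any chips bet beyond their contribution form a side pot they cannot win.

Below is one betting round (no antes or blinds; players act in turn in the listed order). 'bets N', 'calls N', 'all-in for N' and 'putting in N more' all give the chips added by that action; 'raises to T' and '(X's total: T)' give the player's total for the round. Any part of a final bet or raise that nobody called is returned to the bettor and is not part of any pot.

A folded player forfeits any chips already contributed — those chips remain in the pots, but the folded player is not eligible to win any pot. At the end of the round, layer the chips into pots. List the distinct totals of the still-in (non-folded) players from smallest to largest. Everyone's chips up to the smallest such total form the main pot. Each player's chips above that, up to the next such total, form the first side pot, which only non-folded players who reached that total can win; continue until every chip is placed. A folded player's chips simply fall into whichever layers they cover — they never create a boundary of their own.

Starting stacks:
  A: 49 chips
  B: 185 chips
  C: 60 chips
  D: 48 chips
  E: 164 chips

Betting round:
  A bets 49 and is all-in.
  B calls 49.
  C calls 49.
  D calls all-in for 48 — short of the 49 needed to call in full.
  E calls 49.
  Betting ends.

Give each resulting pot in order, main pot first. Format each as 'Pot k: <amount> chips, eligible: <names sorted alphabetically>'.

Pot 1: 240 chips, eligible: A, B, C, D, E
Pot 2: 4 chips, eligible: A, B, C, E

Derivation:
Contributions: A=49, B=49, C=49, D=48, E=49
Pot levels (distinct totals of non-folded players): 48, 49
Layer 1-48: 48 each from A, B, C, D, E = 48*5 = 240 chips; eligible A, B, C, D, E
Layer 49-49: 1 each from A, B, C, E = 1*4 = 4 chips; eligible A, B, C, E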